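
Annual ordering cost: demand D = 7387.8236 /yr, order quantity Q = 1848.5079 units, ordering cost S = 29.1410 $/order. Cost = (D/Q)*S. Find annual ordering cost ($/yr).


Number of orders = D/Q = 3.9966
Cost = 3.9966 * 29.1410 = 116.4661

116.4661 $/yr


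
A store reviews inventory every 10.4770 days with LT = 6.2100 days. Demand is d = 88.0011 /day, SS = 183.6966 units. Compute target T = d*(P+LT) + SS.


P + LT = 16.6870
d*(P+LT) = 88.0011 * 16.6870 = 1468.4744
T = 1468.4744 + 183.6966 = 1652.1710

1652.1710 units


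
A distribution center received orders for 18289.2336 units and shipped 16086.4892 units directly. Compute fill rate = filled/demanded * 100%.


FR = 16086.4892 / 18289.2336 * 100 = 87.9561

87.9561%


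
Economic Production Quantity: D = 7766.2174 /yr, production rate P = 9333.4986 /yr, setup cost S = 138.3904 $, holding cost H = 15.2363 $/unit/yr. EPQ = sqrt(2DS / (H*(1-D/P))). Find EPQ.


1 - D/P = 1 - 0.8321 = 0.1679
H*(1-D/P) = 2.5585
2DS = 2149539.8649
EPQ = sqrt(840162.9603) = 916.6040

916.6040 units


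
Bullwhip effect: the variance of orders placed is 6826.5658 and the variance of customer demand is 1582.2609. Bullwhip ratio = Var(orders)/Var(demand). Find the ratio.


BW = 6826.5658 / 1582.2609 = 4.3144

4.3144


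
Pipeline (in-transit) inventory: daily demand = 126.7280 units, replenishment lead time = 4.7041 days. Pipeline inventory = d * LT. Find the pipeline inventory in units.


Pipeline = 126.7280 * 4.7041 = 596.1412

596.1412 units


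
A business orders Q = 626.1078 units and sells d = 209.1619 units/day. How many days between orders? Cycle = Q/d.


Cycle = 626.1078 / 209.1619 = 2.9934

2.9934 days


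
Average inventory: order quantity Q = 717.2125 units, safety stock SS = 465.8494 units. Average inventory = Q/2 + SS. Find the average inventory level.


Q/2 = 358.6062
Avg = 358.6062 + 465.8494 = 824.4556

824.4556 units


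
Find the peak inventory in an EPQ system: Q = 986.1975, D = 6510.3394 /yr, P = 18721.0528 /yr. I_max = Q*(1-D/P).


D/P = 0.3478
1 - D/P = 0.6522
I_max = 986.1975 * 0.6522 = 643.2424

643.2424 units


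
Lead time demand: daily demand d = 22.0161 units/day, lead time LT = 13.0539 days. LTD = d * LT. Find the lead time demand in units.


LTD = 22.0161 * 13.0539 = 287.3960

287.3960 units


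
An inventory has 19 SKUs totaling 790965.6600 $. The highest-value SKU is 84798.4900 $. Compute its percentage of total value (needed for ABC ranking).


Top item = 84798.4900
Total = 790965.6600
Percentage = 84798.4900 / 790965.6600 * 100 = 10.7209

10.7209%


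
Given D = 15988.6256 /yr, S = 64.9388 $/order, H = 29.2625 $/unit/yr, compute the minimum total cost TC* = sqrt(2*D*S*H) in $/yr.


2*D*S*H = 60765463.4206
TC* = sqrt(60765463.4206) = 7795.2205

7795.2205 $/yr


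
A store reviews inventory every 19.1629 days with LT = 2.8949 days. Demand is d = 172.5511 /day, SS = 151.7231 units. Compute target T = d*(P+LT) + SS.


P + LT = 22.0578
d*(P+LT) = 172.5511 * 22.0578 = 3806.0977
T = 3806.0977 + 151.7231 = 3957.8208

3957.8208 units


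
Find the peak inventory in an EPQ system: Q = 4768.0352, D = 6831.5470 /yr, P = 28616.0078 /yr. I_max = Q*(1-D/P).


D/P = 0.2387
1 - D/P = 0.7613
I_max = 4768.0352 * 0.7613 = 3629.7542

3629.7542 units


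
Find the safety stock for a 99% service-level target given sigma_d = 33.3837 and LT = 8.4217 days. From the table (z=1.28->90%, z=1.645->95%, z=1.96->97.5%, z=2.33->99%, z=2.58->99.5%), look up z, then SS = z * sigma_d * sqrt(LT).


From the table, SL = 99% corresponds to z = 2.33
sqrt(LT) = sqrt(8.4217) = 2.9020
SS = 2.33 * 33.3837 * 2.9020 = 225.7305

225.7305 units


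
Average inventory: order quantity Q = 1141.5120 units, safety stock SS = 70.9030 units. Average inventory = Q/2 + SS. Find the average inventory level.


Q/2 = 570.7560
Avg = 570.7560 + 70.9030 = 641.6590

641.6590 units


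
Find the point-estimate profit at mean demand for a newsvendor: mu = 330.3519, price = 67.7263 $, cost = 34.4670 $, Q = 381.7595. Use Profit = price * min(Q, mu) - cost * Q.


Sales at mu = min(381.7595, 330.3519) = 330.3519
Revenue = 67.7263 * 330.3519 = 22373.5119
Total cost = 34.4670 * 381.7595 = 13158.1047
Profit = 22373.5119 - 13158.1047 = 9215.4072

9215.4072 $


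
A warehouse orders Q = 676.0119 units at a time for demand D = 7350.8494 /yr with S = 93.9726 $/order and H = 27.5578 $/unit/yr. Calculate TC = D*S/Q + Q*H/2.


Ordering cost = D*S/Q = 1021.8436
Holding cost = Q*H/2 = 9314.7004
TC = 1021.8436 + 9314.7004 = 10336.5440

10336.5440 $/yr


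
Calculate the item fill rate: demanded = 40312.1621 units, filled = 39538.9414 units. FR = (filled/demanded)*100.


FR = 39538.9414 / 40312.1621 * 100 = 98.0819

98.0819%


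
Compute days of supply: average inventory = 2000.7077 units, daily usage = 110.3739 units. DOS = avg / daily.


DOS = 2000.7077 / 110.3739 = 18.1266

18.1266 days


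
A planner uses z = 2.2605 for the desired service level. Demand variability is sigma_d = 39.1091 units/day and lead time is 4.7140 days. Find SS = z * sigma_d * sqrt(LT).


sqrt(LT) = sqrt(4.7140) = 2.1712
SS = 2.2605 * 39.1091 * 2.1712 = 191.9451

191.9451 units


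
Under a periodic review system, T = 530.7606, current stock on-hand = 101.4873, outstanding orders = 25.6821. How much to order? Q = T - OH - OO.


Inventory position = OH + OO = 101.4873 + 25.6821 = 127.1694
Q = 530.7606 - 127.1694 = 403.5912

403.5912 units


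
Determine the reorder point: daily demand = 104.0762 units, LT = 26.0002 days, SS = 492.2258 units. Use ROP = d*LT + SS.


d*LT = 104.0762 * 26.0002 = 2706.0020
ROP = 2706.0020 + 492.2258 = 3198.2278

3198.2278 units


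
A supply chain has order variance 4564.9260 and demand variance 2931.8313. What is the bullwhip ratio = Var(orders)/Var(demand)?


BW = 4564.9260 / 2931.8313 = 1.5570

1.5570


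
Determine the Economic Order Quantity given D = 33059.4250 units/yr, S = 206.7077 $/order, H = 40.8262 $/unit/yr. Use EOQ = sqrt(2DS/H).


2*D*S = 2 * 33059.4250 * 206.7077 = 13667275.4101
2*D*S/H = 334767.2673
EOQ = sqrt(334767.2673) = 578.5908

578.5908 units


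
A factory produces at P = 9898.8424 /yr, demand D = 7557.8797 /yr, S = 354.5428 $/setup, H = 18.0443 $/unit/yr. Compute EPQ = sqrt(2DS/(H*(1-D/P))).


1 - D/P = 1 - 0.7635 = 0.2365
H*(1-D/P) = 4.2673
2DS = 5359183.6618
EPQ = sqrt(1255881.0801) = 1120.6610

1120.6610 units


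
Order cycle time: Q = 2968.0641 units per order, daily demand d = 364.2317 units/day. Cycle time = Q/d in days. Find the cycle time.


Cycle = 2968.0641 / 364.2317 = 8.1488

8.1488 days


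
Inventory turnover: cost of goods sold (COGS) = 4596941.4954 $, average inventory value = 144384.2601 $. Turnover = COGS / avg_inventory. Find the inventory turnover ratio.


Turnover = 4596941.4954 / 144384.2601 = 31.8382

31.8382


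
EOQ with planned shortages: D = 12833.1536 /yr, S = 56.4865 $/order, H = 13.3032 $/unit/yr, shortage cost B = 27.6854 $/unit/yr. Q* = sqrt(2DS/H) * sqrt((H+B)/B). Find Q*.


sqrt(2DS/H) = 330.1231
sqrt((H+B)/B) = 1.2168
Q* = 330.1231 * 1.2168 = 401.6818

401.6818 units


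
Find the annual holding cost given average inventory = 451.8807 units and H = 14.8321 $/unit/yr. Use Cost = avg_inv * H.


Cost = 451.8807 * 14.8321 = 6702.3397

6702.3397 $/yr


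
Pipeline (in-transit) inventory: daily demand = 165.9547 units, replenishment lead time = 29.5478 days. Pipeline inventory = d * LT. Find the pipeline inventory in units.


Pipeline = 165.9547 * 29.5478 = 4903.5963

4903.5963 units


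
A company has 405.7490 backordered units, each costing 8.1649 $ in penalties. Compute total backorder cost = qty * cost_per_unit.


Total = 405.7490 * 8.1649 = 3312.9000

3312.9000 $


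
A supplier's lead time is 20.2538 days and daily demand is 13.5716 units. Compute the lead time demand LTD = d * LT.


LTD = 13.5716 * 20.2538 = 274.8765

274.8765 units


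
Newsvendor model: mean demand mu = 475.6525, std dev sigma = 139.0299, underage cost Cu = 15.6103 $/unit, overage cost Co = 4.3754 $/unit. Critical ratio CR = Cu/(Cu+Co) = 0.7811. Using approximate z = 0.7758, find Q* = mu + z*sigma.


CR = Cu/(Cu+Co) = 15.6103/(15.6103+4.3754) = 0.7811
z = 0.7758
Q* = 475.6525 + 0.7758 * 139.0299 = 583.5119

583.5119 units


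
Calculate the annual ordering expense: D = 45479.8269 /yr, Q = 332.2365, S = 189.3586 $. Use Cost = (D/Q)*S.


Number of orders = D/Q = 136.8899
Cost = 136.8899 * 189.3586 = 25921.2830

25921.2830 $/yr


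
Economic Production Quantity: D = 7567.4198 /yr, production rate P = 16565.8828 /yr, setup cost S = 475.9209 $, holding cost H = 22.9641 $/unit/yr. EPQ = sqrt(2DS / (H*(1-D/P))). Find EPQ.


1 - D/P = 1 - 0.4568 = 0.5432
H*(1-D/P) = 12.4739
2DS = 7202986.4838
EPQ = sqrt(577443.3971) = 759.8970

759.8970 units


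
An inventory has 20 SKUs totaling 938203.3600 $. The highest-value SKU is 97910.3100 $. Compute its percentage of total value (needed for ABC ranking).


Top item = 97910.3100
Total = 938203.3600
Percentage = 97910.3100 / 938203.3600 * 100 = 10.4359

10.4359%


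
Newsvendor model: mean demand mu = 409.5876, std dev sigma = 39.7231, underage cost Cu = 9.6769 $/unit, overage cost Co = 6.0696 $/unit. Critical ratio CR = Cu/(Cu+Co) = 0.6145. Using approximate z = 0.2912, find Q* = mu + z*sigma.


CR = Cu/(Cu+Co) = 9.6769/(9.6769+6.0696) = 0.6145
z = 0.2912
Q* = 409.5876 + 0.2912 * 39.7231 = 421.1550

421.1550 units


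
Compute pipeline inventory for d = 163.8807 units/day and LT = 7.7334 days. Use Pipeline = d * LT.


Pipeline = 163.8807 * 7.7334 = 1267.3550

1267.3550 units


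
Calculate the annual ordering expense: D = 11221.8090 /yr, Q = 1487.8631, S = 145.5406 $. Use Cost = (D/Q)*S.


Number of orders = D/Q = 7.5422
Cost = 7.5422 * 145.5406 = 1097.7010

1097.7010 $/yr


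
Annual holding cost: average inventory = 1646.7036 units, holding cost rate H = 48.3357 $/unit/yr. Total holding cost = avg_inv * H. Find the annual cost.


Cost = 1646.7036 * 48.3357 = 79594.5712

79594.5712 $/yr


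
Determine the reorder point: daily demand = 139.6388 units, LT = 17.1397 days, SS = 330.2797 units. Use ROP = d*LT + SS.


d*LT = 139.6388 * 17.1397 = 2393.3671
ROP = 2393.3671 + 330.2797 = 2723.6468

2723.6468 units


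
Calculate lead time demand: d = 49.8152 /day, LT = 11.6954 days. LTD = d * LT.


LTD = 49.8152 * 11.6954 = 582.6087

582.6087 units


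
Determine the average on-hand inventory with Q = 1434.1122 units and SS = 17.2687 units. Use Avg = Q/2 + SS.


Q/2 = 717.0561
Avg = 717.0561 + 17.2687 = 734.3248

734.3248 units


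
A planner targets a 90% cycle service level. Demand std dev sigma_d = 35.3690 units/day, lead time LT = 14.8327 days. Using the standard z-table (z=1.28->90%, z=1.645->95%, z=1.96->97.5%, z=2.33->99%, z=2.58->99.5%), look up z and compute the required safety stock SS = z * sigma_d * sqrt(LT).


From the table, SL = 90% corresponds to z = 1.28
sqrt(LT) = sqrt(14.8327) = 3.8513
SS = 1.28 * 35.3690 * 3.8513 = 174.3584

174.3584 units


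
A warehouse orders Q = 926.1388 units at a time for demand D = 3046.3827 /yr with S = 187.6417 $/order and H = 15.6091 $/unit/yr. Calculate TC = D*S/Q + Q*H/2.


Ordering cost = D*S/Q = 617.2168
Holding cost = Q*H/2 = 7228.0966
TC = 617.2168 + 7228.0966 = 7845.3134

7845.3134 $/yr


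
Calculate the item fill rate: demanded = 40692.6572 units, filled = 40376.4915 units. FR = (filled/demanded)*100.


FR = 40376.4915 / 40692.6572 * 100 = 99.2230

99.2230%


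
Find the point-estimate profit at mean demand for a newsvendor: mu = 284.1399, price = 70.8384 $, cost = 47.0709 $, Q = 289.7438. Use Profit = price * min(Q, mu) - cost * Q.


Sales at mu = min(289.7438, 284.1399) = 284.1399
Revenue = 70.8384 * 284.1399 = 20128.0159
Total cost = 47.0709 * 289.7438 = 13638.5014
Profit = 20128.0159 - 13638.5014 = 6489.5145

6489.5145 $


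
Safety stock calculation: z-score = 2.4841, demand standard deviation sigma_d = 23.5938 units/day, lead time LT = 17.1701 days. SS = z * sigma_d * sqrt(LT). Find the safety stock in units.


sqrt(LT) = sqrt(17.1701) = 4.1437
SS = 2.4841 * 23.5938 * 4.1437 = 242.8585

242.8585 units


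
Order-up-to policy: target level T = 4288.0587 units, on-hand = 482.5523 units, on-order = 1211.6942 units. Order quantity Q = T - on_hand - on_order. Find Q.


Inventory position = OH + OO = 482.5523 + 1211.6942 = 1694.2465
Q = 4288.0587 - 1694.2465 = 2593.8122

2593.8122 units


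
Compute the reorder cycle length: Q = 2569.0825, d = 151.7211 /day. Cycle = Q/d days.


Cycle = 2569.0825 / 151.7211 = 16.9329

16.9329 days


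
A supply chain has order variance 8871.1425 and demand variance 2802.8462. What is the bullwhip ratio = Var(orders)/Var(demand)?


BW = 8871.1425 / 2802.8462 = 3.1650

3.1650


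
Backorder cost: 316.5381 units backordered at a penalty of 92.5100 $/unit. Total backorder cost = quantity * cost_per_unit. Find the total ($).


Total = 316.5381 * 92.5100 = 29282.9396

29282.9396 $


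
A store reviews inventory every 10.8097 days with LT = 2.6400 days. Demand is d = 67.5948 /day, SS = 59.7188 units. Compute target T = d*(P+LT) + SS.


P + LT = 13.4497
d*(P+LT) = 67.5948 * 13.4497 = 909.1298
T = 909.1298 + 59.7188 = 968.8486

968.8486 units


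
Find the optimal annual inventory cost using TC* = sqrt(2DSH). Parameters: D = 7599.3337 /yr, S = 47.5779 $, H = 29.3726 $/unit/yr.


2*D*S*H = 21239934.4175
TC* = sqrt(21239934.4175) = 4608.6803

4608.6803 $/yr


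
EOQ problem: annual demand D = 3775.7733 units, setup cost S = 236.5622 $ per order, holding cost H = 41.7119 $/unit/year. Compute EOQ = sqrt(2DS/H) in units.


2*D*S = 2 * 3775.7733 * 236.5622 = 1786410.4771
2*D*S/H = 42827.3581
EOQ = sqrt(42827.3581) = 206.9477

206.9477 units


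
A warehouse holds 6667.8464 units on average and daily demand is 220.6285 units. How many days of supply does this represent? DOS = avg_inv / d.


DOS = 6667.8464 / 220.6285 = 30.2221

30.2221 days


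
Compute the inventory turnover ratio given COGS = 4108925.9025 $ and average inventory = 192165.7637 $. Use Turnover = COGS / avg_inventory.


Turnover = 4108925.9025 / 192165.7637 = 21.3822

21.3822


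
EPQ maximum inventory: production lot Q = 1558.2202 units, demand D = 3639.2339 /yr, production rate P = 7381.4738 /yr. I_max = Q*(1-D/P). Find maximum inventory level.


D/P = 0.4930
1 - D/P = 0.5070
I_max = 1558.2202 * 0.5070 = 789.9823

789.9823 units


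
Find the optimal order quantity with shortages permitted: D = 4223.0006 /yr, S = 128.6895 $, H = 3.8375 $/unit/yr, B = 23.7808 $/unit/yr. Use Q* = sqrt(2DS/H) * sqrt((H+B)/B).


sqrt(2DS/H) = 532.1976
sqrt((H+B)/B) = 1.0777
Q* = 532.1976 * 1.0777 = 573.5327

573.5327 units


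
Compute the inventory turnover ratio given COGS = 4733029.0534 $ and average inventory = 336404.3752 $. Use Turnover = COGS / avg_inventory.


Turnover = 4733029.0534 / 336404.3752 = 14.0695

14.0695


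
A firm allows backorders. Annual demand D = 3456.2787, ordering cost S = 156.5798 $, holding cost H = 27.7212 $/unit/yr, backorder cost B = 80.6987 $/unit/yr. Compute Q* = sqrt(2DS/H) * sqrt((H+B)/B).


sqrt(2DS/H) = 197.5974
sqrt((H+B)/B) = 1.1591
Q* = 197.5974 * 1.1591 = 229.0353

229.0353 units


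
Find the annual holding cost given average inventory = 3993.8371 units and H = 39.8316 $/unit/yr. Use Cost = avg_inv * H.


Cost = 3993.8371 * 39.8316 = 159080.9218

159080.9218 $/yr


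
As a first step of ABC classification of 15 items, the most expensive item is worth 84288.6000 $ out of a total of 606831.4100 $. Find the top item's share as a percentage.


Top item = 84288.6000
Total = 606831.4100
Percentage = 84288.6000 / 606831.4100 * 100 = 13.8900

13.8900%


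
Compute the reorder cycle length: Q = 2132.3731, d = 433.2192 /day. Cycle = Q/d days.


Cycle = 2132.3731 / 433.2192 = 4.9222

4.9222 days


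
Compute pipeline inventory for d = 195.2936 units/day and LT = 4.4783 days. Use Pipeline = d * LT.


Pipeline = 195.2936 * 4.4783 = 874.5833

874.5833 units


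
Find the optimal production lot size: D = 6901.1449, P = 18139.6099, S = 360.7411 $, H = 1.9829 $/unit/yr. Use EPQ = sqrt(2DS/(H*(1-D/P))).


1 - D/P = 1 - 0.3804 = 0.6196
H*(1-D/P) = 1.2285
2DS = 4979053.2050
EPQ = sqrt(4052909.4424) = 2013.1839

2013.1839 units


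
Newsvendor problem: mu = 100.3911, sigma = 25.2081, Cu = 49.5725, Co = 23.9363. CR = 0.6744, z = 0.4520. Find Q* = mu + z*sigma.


CR = Cu/(Cu+Co) = 49.5725/(49.5725+23.9363) = 0.6744
z = 0.4520
Q* = 100.3911 + 0.4520 * 25.2081 = 111.7852

111.7852 units


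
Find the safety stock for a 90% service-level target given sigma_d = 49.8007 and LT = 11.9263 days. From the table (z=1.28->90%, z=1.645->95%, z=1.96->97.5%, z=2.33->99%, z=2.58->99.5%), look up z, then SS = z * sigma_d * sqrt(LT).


From the table, SL = 90% corresponds to z = 1.28
sqrt(LT) = sqrt(11.9263) = 3.4534
SS = 1.28 * 49.8007 * 3.4534 = 220.1397

220.1397 units


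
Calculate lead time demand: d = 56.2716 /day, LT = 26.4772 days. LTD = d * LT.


LTD = 56.2716 * 26.4772 = 1489.9144

1489.9144 units


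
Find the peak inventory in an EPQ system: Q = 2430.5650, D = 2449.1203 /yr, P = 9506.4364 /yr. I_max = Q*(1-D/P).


D/P = 0.2576
1 - D/P = 0.7424
I_max = 2430.5650 * 0.7424 = 1804.3844

1804.3844 units


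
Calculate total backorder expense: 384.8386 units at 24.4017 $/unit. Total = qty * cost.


Total = 384.8386 * 24.4017 = 9390.7161

9390.7161 $


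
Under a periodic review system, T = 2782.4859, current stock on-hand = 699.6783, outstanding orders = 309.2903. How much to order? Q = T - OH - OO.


Inventory position = OH + OO = 699.6783 + 309.2903 = 1008.9686
Q = 2782.4859 - 1008.9686 = 1773.5173

1773.5173 units


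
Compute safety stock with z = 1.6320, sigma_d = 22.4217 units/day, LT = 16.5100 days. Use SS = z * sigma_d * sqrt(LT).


sqrt(LT) = sqrt(16.5100) = 4.0632
SS = 1.6320 * 22.4217 * 4.0632 = 148.6833

148.6833 units


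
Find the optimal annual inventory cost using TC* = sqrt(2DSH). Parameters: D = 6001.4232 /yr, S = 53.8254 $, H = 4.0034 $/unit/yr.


2*D*S*H = 2586428.6317
TC* = sqrt(2586428.6317) = 1608.2377

1608.2377 $/yr


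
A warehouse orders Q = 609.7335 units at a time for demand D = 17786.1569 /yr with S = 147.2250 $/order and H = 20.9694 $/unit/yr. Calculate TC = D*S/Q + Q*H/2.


Ordering cost = D*S/Q = 4294.6090
Holding cost = Q*H/2 = 6392.8728
TC = 4294.6090 + 6392.8728 = 10687.4818

10687.4818 $/yr


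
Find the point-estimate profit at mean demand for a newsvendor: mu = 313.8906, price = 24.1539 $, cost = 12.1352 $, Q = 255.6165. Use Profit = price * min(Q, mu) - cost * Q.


Sales at mu = min(255.6165, 313.8906) = 255.6165
Revenue = 24.1539 * 255.6165 = 6174.1354
Total cost = 12.1352 * 255.6165 = 3101.9574
Profit = 6174.1354 - 3101.9574 = 3072.1780

3072.1780 $


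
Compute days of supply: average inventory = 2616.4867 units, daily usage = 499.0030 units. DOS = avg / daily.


DOS = 2616.4867 / 499.0030 = 5.2434

5.2434 days


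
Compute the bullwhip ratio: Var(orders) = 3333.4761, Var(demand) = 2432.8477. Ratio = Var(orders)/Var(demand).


BW = 3333.4761 / 2432.8477 = 1.3702

1.3702


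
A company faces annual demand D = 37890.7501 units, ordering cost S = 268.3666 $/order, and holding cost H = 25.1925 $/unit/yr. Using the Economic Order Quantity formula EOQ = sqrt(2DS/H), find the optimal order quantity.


2*D*S = 2 * 37890.7501 * 268.3666 = 20337223.5516
2*D*S/H = 807272.9404
EOQ = sqrt(807272.9404) = 898.4837

898.4837 units


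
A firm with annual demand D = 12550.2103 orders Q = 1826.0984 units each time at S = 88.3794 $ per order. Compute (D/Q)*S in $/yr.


Number of orders = D/Q = 6.8727
Cost = 6.8727 * 88.3794 = 607.4043

607.4043 $/yr


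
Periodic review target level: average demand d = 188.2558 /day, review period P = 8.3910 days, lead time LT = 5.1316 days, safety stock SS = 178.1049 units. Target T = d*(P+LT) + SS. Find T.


P + LT = 13.5226
d*(P+LT) = 188.2558 * 13.5226 = 2545.7079
T = 2545.7079 + 178.1049 = 2723.8128

2723.8128 units


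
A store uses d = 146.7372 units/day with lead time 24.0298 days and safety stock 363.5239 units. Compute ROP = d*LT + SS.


d*LT = 146.7372 * 24.0298 = 3526.0656
ROP = 3526.0656 + 363.5239 = 3889.5895

3889.5895 units


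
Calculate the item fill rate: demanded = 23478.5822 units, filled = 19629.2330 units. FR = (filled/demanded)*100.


FR = 19629.2330 / 23478.5822 * 100 = 83.6048

83.6048%


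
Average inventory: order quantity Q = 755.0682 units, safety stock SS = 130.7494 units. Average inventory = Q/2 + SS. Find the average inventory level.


Q/2 = 377.5341
Avg = 377.5341 + 130.7494 = 508.2835

508.2835 units


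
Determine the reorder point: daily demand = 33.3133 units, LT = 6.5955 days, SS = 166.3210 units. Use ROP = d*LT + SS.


d*LT = 33.3133 * 6.5955 = 219.7179
ROP = 219.7179 + 166.3210 = 386.0389

386.0389 units


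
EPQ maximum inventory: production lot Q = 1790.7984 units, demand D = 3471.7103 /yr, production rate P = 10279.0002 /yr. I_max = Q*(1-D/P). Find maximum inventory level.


D/P = 0.3377
1 - D/P = 0.6623
I_max = 1790.7984 * 0.6623 = 1185.9601

1185.9601 units


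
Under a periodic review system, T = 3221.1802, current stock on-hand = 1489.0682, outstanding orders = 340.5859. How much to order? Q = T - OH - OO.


Inventory position = OH + OO = 1489.0682 + 340.5859 = 1829.6541
Q = 3221.1802 - 1829.6541 = 1391.5261

1391.5261 units


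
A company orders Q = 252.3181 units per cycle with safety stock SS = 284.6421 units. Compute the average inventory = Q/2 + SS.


Q/2 = 126.1590
Avg = 126.1590 + 284.6421 = 410.8012

410.8012 units


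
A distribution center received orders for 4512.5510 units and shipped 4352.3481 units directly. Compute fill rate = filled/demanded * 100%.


FR = 4352.3481 / 4512.5510 * 100 = 96.4498

96.4498%


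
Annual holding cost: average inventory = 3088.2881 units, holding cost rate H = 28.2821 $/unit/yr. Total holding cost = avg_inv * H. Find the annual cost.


Cost = 3088.2881 * 28.2821 = 87343.2729

87343.2729 $/yr


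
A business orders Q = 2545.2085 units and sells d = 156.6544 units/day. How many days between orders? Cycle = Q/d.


Cycle = 2545.2085 / 156.6544 = 16.2473

16.2473 days


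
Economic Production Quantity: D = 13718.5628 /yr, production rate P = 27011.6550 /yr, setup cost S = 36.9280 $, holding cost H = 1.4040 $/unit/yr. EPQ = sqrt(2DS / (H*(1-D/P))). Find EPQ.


1 - D/P = 1 - 0.5079 = 0.4921
H*(1-D/P) = 0.6909
2DS = 1013198.1742
EPQ = sqrt(1466400.0537) = 1210.9501

1210.9501 units


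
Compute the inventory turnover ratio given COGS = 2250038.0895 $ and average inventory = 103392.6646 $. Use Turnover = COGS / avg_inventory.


Turnover = 2250038.0895 / 103392.6646 = 21.7621

21.7621


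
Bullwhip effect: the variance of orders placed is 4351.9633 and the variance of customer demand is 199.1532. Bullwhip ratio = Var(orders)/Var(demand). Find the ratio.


BW = 4351.9633 / 199.1532 = 21.8523

21.8523


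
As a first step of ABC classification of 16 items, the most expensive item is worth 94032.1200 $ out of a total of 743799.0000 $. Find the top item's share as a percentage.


Top item = 94032.1200
Total = 743799.0000
Percentage = 94032.1200 / 743799.0000 * 100 = 12.6421

12.6421%


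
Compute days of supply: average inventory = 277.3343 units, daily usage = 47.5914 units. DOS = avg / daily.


DOS = 277.3343 / 47.5914 = 5.8274

5.8274 days


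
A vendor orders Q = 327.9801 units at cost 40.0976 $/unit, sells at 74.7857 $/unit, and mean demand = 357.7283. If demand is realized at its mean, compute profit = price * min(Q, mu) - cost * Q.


Sales at mu = min(327.9801, 357.7283) = 327.9801
Revenue = 74.7857 * 327.9801 = 24528.2214
Total cost = 40.0976 * 327.9801 = 13151.2149
Profit = 24528.2214 - 13151.2149 = 11377.0065

11377.0065 $


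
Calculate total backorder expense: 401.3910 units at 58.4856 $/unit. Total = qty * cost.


Total = 401.3910 * 58.4856 = 23475.5935

23475.5935 $


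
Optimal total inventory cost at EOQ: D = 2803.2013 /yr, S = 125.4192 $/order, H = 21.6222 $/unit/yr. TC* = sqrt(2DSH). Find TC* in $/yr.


2*D*S*H = 15203661.3675
TC* = sqrt(15203661.3675) = 3899.1873

3899.1873 $/yr


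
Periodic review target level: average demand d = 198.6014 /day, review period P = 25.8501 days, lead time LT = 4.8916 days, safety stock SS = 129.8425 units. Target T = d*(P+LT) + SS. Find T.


P + LT = 30.7417
d*(P+LT) = 198.6014 * 30.7417 = 6105.3447
T = 6105.3447 + 129.8425 = 6235.1872

6235.1872 units


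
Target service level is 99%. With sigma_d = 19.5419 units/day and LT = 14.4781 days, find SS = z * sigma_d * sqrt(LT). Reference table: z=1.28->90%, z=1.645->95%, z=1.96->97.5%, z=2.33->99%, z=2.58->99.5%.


From the table, SL = 99% corresponds to z = 2.33
sqrt(LT) = sqrt(14.4781) = 3.8050
SS = 2.33 * 19.5419 * 3.8050 = 173.2521

173.2521 units


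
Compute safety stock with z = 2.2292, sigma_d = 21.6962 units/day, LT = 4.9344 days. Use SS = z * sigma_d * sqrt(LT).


sqrt(LT) = sqrt(4.9344) = 2.2214
SS = 2.2292 * 21.6962 * 2.2214 = 107.4360

107.4360 units


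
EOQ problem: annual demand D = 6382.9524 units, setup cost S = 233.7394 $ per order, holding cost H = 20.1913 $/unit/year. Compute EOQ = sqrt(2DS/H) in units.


2*D*S = 2 * 6382.9524 * 233.7394 = 2983894.9284
2*D*S/H = 147781.2191
EOQ = sqrt(147781.2191) = 384.4232

384.4232 units


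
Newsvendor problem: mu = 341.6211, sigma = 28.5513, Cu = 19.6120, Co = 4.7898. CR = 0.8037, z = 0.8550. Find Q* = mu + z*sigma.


CR = Cu/(Cu+Co) = 19.6120/(19.6120+4.7898) = 0.8037
z = 0.8550
Q* = 341.6211 + 0.8550 * 28.5513 = 366.0325

366.0325 units


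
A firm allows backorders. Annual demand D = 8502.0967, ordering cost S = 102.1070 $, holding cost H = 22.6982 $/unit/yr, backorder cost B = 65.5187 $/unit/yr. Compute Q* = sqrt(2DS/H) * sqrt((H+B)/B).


sqrt(2DS/H) = 276.5732
sqrt((H+B)/B) = 1.1604
Q* = 276.5732 * 1.1604 = 320.9248

320.9248 units


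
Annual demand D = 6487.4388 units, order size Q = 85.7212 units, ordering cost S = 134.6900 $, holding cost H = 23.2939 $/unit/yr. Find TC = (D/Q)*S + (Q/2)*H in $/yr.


Ordering cost = D*S/Q = 10193.4309
Holding cost = Q*H/2 = 998.3905
TC = 10193.4309 + 998.3905 = 11191.8215

11191.8215 $/yr


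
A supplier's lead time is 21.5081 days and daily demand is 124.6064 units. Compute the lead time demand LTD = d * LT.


LTD = 124.6064 * 21.5081 = 2680.0469

2680.0469 units


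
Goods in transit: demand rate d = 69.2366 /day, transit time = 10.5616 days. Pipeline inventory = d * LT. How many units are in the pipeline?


Pipeline = 69.2366 * 10.5616 = 731.2493

731.2493 units


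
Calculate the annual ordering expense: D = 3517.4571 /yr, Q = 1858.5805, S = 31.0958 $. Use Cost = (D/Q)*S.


Number of orders = D/Q = 1.8926
Cost = 1.8926 * 31.0958 = 58.8504

58.8504 $/yr


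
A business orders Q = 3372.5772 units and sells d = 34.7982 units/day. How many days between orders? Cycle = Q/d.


Cycle = 3372.5772 / 34.7982 = 96.9182

96.9182 days


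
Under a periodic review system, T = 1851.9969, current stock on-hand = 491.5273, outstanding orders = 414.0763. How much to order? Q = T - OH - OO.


Inventory position = OH + OO = 491.5273 + 414.0763 = 905.6036
Q = 1851.9969 - 905.6036 = 946.3933

946.3933 units


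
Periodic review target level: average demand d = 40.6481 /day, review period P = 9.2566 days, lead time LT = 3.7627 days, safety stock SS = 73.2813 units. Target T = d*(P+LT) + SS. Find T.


P + LT = 13.0193
d*(P+LT) = 40.6481 * 13.0193 = 529.2098
T = 529.2098 + 73.2813 = 602.4911

602.4911 units


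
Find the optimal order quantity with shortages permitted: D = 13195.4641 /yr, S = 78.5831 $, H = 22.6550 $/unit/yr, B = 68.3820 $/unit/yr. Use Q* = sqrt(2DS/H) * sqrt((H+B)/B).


sqrt(2DS/H) = 302.5589
sqrt((H+B)/B) = 1.1538
Q* = 302.5589 * 1.1538 = 349.0985

349.0985 units


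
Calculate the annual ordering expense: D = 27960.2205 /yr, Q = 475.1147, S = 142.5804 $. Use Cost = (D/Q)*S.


Number of orders = D/Q = 58.8494
Cost = 58.8494 * 142.5804 = 8390.7726

8390.7726 $/yr


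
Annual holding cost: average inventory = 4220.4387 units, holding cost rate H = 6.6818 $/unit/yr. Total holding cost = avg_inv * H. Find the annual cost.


Cost = 4220.4387 * 6.6818 = 28200.1273

28200.1273 $/yr


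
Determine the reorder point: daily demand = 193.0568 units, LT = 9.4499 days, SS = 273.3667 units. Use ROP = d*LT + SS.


d*LT = 193.0568 * 9.4499 = 1824.3675
ROP = 1824.3675 + 273.3667 = 2097.7342

2097.7342 units


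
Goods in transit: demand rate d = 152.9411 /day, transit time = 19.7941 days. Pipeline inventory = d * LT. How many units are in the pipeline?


Pipeline = 152.9411 * 19.7941 = 3027.3314

3027.3314 units


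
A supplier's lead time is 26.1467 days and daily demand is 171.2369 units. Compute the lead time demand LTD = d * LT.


LTD = 171.2369 * 26.1467 = 4477.2799

4477.2799 units


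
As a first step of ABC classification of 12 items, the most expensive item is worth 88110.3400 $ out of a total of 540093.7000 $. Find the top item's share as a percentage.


Top item = 88110.3400
Total = 540093.7000
Percentage = 88110.3400 / 540093.7000 * 100 = 16.3139

16.3139%


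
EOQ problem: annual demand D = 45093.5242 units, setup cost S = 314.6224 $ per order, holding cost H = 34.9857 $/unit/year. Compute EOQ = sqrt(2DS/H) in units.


2*D*S = 2 * 45093.5242 * 314.6224 = 28374865.6165
2*D*S/H = 811041.8147
EOQ = sqrt(811041.8147) = 900.5786

900.5786 units


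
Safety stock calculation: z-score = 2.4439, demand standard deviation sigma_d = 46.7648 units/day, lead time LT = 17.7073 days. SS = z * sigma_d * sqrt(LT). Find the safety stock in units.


sqrt(LT) = sqrt(17.7073) = 4.2080
SS = 2.4439 * 46.7648 * 4.2080 = 480.9265

480.9265 units


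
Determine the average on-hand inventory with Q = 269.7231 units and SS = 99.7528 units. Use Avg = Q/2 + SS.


Q/2 = 134.8615
Avg = 134.8615 + 99.7528 = 234.6144

234.6144 units


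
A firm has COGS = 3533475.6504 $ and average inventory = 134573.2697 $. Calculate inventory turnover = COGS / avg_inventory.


Turnover = 3533475.6504 / 134573.2697 = 26.2569

26.2569


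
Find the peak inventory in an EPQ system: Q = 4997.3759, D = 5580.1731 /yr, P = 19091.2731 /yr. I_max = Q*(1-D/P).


D/P = 0.2923
1 - D/P = 0.7077
I_max = 4997.3759 * 0.7077 = 3536.6969

3536.6969 units


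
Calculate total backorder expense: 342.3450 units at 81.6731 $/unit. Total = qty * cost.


Total = 342.3450 * 81.6731 = 27960.3774

27960.3774 $


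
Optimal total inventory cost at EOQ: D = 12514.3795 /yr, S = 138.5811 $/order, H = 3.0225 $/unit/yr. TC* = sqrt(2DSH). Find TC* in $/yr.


2*D*S*H = 10483580.4030
TC* = sqrt(10483580.4030) = 3237.8358

3237.8358 $/yr


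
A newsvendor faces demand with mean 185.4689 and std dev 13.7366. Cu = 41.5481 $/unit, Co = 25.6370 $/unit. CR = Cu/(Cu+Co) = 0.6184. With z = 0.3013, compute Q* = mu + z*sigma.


CR = Cu/(Cu+Co) = 41.5481/(41.5481+25.6370) = 0.6184
z = 0.3013
Q* = 185.4689 + 0.3013 * 13.7366 = 189.6077

189.6077 units


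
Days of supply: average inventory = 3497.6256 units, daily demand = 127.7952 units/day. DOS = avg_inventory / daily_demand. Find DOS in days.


DOS = 3497.6256 / 127.7952 = 27.3690

27.3690 days


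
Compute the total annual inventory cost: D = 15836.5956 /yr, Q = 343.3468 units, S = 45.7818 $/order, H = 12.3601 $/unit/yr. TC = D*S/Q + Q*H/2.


Ordering cost = D*S/Q = 2111.6488
Holding cost = Q*H/2 = 2121.9004
TC = 2111.6488 + 2121.9004 = 4233.5492

4233.5492 $/yr


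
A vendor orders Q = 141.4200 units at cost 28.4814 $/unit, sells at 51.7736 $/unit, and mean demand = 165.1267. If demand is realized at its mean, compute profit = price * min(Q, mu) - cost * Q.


Sales at mu = min(141.4200, 165.1267) = 141.4200
Revenue = 51.7736 * 141.4200 = 7321.8225
Total cost = 28.4814 * 141.4200 = 4027.8396
Profit = 7321.8225 - 4027.8396 = 3293.9829

3293.9829 $


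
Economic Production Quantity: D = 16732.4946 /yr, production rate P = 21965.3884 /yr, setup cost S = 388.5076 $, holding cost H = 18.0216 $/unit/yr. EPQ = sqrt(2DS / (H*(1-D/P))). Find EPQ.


1 - D/P = 1 - 0.7618 = 0.2382
H*(1-D/P) = 4.2934
2DS = 13001402.6381
EPQ = sqrt(3028264.6584) = 1740.1910

1740.1910 units


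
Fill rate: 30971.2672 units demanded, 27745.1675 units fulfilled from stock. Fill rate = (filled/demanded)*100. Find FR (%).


FR = 27745.1675 / 30971.2672 * 100 = 89.5836

89.5836%


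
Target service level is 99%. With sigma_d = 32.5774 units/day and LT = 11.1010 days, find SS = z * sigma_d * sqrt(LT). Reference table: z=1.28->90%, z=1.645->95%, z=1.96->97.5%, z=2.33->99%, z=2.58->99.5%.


From the table, SL = 99% corresponds to z = 2.33
sqrt(LT) = sqrt(11.1010) = 3.3318
SS = 2.33 * 32.5774 * 3.3318 = 252.9027

252.9027 units


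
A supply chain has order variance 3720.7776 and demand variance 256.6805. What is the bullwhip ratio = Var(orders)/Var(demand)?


BW = 3720.7776 / 256.6805 = 14.4958

14.4958


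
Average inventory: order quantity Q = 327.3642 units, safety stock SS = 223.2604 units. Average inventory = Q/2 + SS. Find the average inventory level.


Q/2 = 163.6821
Avg = 163.6821 + 223.2604 = 386.9425

386.9425 units


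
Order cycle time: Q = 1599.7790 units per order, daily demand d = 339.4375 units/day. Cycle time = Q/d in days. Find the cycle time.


Cycle = 1599.7790 / 339.4375 = 4.7130

4.7130 days


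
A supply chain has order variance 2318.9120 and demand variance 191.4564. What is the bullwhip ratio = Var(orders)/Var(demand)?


BW = 2318.9120 / 191.4564 = 12.1120

12.1120


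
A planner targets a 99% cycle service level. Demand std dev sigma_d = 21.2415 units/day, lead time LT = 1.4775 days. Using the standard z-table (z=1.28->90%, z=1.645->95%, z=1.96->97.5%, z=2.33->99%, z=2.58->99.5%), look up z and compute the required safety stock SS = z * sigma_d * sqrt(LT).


From the table, SL = 99% corresponds to z = 2.33
sqrt(LT) = sqrt(1.4775) = 1.2155
SS = 2.33 * 21.2415 * 1.2155 = 60.1596

60.1596 units


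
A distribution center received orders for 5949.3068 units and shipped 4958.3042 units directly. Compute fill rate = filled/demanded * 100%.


FR = 4958.3042 / 5949.3068 * 100 = 83.3426

83.3426%


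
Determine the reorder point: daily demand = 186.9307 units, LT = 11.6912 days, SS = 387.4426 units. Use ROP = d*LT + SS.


d*LT = 186.9307 * 11.6912 = 2185.4442
ROP = 2185.4442 + 387.4426 = 2572.8868

2572.8868 units


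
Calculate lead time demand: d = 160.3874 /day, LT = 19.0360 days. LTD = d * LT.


LTD = 160.3874 * 19.0360 = 3053.1345

3053.1345 units


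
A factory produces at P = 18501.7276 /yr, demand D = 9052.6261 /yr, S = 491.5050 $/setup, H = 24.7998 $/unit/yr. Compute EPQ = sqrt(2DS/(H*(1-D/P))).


1 - D/P = 1 - 0.4893 = 0.5107
H*(1-D/P) = 12.6656
2DS = 8898821.9826
EPQ = sqrt(702596.7054) = 838.2104

838.2104 units


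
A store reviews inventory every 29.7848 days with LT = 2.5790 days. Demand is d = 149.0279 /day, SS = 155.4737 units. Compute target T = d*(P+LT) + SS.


P + LT = 32.3638
d*(P+LT) = 149.0279 * 32.3638 = 4823.1092
T = 4823.1092 + 155.4737 = 4978.5829

4978.5829 units


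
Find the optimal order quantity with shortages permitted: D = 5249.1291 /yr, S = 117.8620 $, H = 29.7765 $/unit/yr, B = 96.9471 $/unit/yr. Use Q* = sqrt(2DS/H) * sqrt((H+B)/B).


sqrt(2DS/H) = 203.8491
sqrt((H+B)/B) = 1.1433
Q* = 203.8491 * 1.1433 = 233.0612

233.0612 units


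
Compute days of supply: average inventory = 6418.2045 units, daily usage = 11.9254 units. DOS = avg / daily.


DOS = 6418.2045 / 11.9254 = 538.1962

538.1962 days


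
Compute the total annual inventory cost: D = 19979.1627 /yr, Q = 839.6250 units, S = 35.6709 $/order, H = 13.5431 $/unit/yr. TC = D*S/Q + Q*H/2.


Ordering cost = D*S/Q = 848.8012
Holding cost = Q*H/2 = 5685.5627
TC = 848.8012 + 5685.5627 = 6534.3639

6534.3639 $/yr


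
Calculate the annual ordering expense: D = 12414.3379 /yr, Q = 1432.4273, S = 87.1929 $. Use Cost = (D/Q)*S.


Number of orders = D/Q = 8.6666
Cost = 8.6666 * 87.1929 = 755.6699

755.6699 $/yr


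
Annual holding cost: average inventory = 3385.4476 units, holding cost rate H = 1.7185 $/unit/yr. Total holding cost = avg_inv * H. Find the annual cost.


Cost = 3385.4476 * 1.7185 = 5817.8917

5817.8917 $/yr


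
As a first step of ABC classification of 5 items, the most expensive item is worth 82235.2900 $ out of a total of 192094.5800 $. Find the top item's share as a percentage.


Top item = 82235.2900
Total = 192094.5800
Percentage = 82235.2900 / 192094.5800 * 100 = 42.8098

42.8098%


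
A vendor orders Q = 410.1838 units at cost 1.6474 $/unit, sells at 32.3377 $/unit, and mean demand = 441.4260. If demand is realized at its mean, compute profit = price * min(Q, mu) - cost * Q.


Sales at mu = min(410.1838, 441.4260) = 410.1838
Revenue = 32.3377 * 410.1838 = 13264.4007
Total cost = 1.6474 * 410.1838 = 675.7368
Profit = 13264.4007 - 675.7368 = 12588.6639

12588.6639 $


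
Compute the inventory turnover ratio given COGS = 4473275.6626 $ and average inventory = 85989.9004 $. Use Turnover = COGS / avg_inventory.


Turnover = 4473275.6626 / 85989.9004 = 52.0209

52.0209


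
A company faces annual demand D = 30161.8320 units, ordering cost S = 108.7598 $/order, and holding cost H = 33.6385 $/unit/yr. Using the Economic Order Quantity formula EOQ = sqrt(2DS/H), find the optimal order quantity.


2*D*S = 2 * 30161.8320 * 108.7598 = 6560789.6319
2*D*S/H = 195038.1150
EOQ = sqrt(195038.1150) = 441.6312

441.6312 units


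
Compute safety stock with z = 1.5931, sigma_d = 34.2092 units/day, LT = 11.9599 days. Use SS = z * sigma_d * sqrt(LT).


sqrt(LT) = sqrt(11.9599) = 3.4583
SS = 1.5931 * 34.2092 * 3.4583 = 188.4733

188.4733 units


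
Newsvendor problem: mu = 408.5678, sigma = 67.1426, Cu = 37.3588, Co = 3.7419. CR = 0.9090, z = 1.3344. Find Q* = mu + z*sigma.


CR = Cu/(Cu+Co) = 37.3588/(37.3588+3.7419) = 0.9090
z = 1.3344
Q* = 408.5678 + 1.3344 * 67.1426 = 498.1629

498.1629 units


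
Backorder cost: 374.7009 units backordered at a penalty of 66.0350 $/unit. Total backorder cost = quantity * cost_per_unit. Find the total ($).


Total = 374.7009 * 66.0350 = 24743.3739

24743.3739 $


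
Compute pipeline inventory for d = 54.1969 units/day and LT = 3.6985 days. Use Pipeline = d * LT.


Pipeline = 54.1969 * 3.6985 = 200.4472

200.4472 units


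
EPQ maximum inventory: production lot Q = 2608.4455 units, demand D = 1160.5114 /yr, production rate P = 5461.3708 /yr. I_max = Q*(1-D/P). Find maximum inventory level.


D/P = 0.2125
1 - D/P = 0.7875
I_max = 2608.4455 * 0.7875 = 2054.1651

2054.1651 units


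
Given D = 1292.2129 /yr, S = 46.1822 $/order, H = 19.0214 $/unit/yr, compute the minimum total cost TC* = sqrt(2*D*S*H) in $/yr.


2*D*S*H = 2270289.1001
TC* = sqrt(2270289.1001) = 1506.7479

1506.7479 $/yr


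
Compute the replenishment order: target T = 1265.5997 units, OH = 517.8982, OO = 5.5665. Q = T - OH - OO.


Inventory position = OH + OO = 517.8982 + 5.5665 = 523.4647
Q = 1265.5997 - 523.4647 = 742.1350

742.1350 units


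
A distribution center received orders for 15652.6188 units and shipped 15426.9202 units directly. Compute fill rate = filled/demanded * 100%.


FR = 15426.9202 / 15652.6188 * 100 = 98.5581

98.5581%
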